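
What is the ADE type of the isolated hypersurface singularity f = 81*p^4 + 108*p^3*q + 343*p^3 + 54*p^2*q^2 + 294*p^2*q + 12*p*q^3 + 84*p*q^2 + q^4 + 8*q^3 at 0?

The Hessian of f at 0 is [[0, 0], [0, 0]] with rank 0, so corank 2. A Groebner basis of the Jacobian ideal J(f) in C{p,q} is {q^4, p*q^2 + 19*q^3/63, p^2 + 4*p*q/7 + 4*q^2/49}; counting standard monomials gives mu = 6. Corank 2; j^3 = (7*p + 2*q)^3 is a perfect cube, so E-series; the 4-jet and mu = 6 give E_6.

E6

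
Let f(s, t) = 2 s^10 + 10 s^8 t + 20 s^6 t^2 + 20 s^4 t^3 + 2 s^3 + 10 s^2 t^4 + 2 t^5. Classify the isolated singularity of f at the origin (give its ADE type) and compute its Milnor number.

Type E8, Milnor number mu = 8.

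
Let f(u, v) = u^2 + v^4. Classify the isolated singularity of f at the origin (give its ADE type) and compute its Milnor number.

Type A_3, Milnor number mu = 3.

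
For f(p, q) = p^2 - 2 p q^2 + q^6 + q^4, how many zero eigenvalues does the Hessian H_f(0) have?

1

Hessian at 0 has rank 1.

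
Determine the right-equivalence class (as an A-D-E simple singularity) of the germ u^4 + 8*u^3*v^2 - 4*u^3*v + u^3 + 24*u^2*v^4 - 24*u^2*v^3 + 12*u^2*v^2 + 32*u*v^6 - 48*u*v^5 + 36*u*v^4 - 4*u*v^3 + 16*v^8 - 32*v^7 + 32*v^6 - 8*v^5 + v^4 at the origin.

The Hessian of f at 0 has rank 0. Corank 2; j^3 = u^3 is a perfect cube, so E-series; the 4-jet and mu = 6 give E_6.

E6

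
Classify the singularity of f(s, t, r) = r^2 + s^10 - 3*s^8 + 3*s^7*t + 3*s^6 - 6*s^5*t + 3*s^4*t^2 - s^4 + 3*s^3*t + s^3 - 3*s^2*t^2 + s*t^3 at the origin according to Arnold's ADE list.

The Hessian of f at 0 has rank 1. Corank 2; j^3 = s^3 is a perfect cube, so E-series; the 4-jet and mu = 7 give E_7.

E_7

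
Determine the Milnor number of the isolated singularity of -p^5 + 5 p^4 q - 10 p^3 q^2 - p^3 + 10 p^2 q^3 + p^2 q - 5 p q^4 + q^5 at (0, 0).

The Hessian of f at 0 has rank 0. Corank 2; j^3 = -p^2*(p - q) has shape L^2 M (L != M), so D-series; mu = 6 gives D_6.

6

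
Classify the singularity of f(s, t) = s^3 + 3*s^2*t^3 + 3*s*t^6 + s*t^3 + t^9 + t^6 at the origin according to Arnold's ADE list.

E7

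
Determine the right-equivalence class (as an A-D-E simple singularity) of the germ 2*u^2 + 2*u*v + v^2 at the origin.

A_1

The Hessian of f at 0 has rank 2. Corank 0: nondegenerate Morse point, so A_1.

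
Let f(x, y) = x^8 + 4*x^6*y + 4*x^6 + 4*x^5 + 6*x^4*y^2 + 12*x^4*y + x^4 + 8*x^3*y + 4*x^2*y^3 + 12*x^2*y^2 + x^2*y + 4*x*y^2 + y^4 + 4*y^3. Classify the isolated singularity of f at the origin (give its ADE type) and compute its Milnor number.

The Hessian of f at 0 has rank 0. Corank 2; j^3 = y*(x + 2*y)^2 has shape L^2 M (L != M), so D-series; mu = 5 gives D_5.

Type D5, Milnor number mu = 5.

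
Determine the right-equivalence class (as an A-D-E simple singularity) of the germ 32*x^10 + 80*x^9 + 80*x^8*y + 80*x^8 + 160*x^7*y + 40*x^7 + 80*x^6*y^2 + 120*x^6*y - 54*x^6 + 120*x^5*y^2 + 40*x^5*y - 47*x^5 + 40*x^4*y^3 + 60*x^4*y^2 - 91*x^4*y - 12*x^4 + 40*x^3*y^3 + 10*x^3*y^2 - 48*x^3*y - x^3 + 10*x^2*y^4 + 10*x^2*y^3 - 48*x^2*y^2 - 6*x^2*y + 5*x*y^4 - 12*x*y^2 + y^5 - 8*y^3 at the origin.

The Hessian of f at 0 has rank 0. Corank 2; j^3 = -(x + 2*y)^3 is a perfect cube, so E-series; the 5-jet and mu = 8 give E_8.

E_{8}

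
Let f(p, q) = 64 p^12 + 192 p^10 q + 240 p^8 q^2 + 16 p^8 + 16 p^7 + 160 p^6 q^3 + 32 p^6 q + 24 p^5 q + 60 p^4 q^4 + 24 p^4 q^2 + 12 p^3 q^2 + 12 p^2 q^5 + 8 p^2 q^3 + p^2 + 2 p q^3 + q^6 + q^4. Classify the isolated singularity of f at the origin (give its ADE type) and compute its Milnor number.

Type A_{3}, Milnor number mu = 3.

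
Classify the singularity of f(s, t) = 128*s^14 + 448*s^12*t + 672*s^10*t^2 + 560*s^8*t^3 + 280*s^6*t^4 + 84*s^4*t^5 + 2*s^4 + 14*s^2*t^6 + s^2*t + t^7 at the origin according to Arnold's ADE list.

D_{8}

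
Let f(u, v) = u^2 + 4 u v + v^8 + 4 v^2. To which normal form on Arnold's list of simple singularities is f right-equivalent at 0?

A_7

The Hessian of f at 0 has rank 1. Corank 1: A-series; mu = 7 gives A_7.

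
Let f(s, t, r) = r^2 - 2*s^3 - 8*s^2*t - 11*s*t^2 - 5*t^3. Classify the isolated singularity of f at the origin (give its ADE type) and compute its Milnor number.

Type D4, Milnor number mu = 4.

The Hessian of f at 0 is [[0, 0, 0], [0, 0, 0], [0, 0, 2]] with rank 1, so corank 2. A Groebner basis of the Jacobian ideal J(f) in C{s,t,r} is {t^3, s^2 + t^2/2, s*t + t^2/2, r}; counting standard monomials gives mu = 4. Corank 2; j^3 = -(s + t)*(2*s^2 + 6*s*t + 5*t^2) splits into three distinct lines over C (the quadratic factor has nonzero discriminant), so D_4.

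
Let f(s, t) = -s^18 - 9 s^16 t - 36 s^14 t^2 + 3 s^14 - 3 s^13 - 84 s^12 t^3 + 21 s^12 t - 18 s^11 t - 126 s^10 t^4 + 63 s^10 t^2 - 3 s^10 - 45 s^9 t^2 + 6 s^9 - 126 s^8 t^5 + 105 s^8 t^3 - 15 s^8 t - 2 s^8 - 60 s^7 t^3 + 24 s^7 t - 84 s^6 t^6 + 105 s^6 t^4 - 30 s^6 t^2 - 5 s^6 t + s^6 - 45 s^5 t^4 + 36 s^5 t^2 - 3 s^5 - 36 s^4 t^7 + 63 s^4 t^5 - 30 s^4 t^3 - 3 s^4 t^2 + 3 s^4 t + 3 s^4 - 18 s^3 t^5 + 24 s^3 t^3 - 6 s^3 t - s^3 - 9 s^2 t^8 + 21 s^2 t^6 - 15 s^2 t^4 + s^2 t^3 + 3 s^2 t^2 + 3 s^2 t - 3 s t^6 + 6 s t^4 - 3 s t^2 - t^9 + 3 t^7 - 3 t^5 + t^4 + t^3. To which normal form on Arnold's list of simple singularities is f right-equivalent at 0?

E6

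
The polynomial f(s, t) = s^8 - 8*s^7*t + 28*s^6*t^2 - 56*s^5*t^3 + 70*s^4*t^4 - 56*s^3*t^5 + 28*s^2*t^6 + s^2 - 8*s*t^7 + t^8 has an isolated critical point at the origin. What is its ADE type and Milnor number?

The Hessian of f at 0 is [[2, 0], [0, 0]] with rank 1, so corank 1. A Groebner basis of the Jacobian ideal J(f) in C{s,t} is {t^7, s}; counting standard monomials gives mu = 7. Corank 1: A-series; mu = 7 gives A_7.

Type A_{7}, Milnor number mu = 7.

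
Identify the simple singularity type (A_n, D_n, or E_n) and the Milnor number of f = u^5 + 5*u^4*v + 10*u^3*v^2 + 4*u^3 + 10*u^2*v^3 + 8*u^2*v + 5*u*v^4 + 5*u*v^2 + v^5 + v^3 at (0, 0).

The Hessian of f at 0 has rank 0. Corank 2; j^3 = (u + v)*(2*u + v)^2 has shape L^2 M (L != M), so D-series; mu = 6 gives D_6.

Type D_{6}, Milnor number mu = 6.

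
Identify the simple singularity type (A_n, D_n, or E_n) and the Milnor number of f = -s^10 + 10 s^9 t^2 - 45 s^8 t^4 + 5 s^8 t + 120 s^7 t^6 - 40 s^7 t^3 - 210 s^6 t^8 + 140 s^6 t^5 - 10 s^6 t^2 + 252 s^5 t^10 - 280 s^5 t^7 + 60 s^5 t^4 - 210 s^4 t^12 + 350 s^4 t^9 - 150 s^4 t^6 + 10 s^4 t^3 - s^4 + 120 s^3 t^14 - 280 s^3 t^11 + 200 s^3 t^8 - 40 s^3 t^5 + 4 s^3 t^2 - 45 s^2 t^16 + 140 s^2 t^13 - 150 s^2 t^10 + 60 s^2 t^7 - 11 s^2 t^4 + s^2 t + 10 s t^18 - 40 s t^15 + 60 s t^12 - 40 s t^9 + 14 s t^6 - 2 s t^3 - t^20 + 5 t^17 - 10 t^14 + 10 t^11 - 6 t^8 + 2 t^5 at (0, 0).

Type D6, Milnor number mu = 6.

The Hessian of f at 0 has rank 0. Corank 2; j^3 = s^2*t has shape L^2 M (L != M), so D-series; mu = 6 gives D_6.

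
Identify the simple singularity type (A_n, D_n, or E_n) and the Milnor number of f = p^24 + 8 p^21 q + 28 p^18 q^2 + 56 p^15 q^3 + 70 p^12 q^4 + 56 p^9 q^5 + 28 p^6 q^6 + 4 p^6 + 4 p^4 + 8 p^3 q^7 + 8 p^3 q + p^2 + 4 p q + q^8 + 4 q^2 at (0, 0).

Type A7, Milnor number mu = 7.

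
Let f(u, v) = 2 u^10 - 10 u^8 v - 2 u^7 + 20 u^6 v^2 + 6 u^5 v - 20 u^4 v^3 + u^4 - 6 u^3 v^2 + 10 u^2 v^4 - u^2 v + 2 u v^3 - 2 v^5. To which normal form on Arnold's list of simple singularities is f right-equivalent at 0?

D_{6}

The Hessian of f at 0 has rank 0. Corank 2; j^3 = -u^2*v has shape L^2 M (L != M), so D-series; mu = 6 gives D_6.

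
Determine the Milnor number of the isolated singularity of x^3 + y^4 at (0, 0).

6

The Hessian of f at 0 has rank 0. Corank 2; j^3 = x^3 is a perfect cube, so E-series; the 4-jet and mu = 6 give E_6.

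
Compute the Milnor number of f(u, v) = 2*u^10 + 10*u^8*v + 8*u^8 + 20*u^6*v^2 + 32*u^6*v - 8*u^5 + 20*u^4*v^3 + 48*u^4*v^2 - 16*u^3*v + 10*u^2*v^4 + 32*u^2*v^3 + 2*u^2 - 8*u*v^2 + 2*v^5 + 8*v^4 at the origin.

4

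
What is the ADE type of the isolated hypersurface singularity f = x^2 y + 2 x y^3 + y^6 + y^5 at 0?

D7

The Hessian of f at 0 has rank 0. Corank 2; j^3 = x^2*y has shape L^2 M (L != M), so D-series; mu = 7 gives D_7.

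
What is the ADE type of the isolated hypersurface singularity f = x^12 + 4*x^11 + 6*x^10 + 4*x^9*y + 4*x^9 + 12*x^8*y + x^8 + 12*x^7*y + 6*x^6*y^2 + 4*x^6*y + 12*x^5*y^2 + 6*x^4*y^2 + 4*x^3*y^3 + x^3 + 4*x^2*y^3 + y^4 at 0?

E_{6}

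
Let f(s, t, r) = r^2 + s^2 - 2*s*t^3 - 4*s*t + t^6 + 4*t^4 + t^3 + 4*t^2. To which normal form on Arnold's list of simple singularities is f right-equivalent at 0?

A_{2}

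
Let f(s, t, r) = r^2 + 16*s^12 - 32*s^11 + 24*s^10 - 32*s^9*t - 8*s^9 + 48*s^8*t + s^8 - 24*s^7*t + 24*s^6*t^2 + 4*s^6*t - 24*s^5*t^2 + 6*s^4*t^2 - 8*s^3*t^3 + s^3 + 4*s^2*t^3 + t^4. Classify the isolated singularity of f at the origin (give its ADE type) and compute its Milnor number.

Type E_6, Milnor number mu = 6.

The Hessian of f at 0 has rank 1. Corank 2; j^3 = s^3 is a perfect cube, so E-series; the 4-jet and mu = 6 give E_6.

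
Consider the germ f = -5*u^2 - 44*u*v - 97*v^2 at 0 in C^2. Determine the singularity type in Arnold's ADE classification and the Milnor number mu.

Type A1, Milnor number mu = 1.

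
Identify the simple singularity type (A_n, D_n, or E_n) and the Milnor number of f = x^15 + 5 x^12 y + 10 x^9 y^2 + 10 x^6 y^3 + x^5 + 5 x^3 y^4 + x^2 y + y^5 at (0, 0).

Type D6, Milnor number mu = 6.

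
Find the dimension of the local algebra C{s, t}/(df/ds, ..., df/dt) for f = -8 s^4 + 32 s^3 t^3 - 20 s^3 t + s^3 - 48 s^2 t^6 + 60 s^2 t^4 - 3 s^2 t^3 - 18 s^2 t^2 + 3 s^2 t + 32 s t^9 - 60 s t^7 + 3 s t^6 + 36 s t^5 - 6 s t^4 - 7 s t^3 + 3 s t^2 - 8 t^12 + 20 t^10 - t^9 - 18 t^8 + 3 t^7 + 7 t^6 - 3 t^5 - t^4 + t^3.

7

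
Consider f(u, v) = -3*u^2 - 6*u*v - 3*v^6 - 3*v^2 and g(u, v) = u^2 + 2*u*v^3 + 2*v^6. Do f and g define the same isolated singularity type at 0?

Yes.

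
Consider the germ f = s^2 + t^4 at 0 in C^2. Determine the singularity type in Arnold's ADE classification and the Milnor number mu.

The Hessian of f at 0 has rank 1. Corank 1: A-series; mu = 3 gives A_3.

Type A_3, Milnor number mu = 3.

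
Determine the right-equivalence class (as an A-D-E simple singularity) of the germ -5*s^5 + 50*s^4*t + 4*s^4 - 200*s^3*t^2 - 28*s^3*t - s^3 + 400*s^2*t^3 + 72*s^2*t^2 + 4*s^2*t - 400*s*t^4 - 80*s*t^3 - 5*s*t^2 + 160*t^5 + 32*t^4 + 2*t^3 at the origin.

The Hessian of f at 0 is [[0, 0], [0, 0]] with rank 0, so corank 2. A Groebner basis of the Jacobian ideal J(f) in C{s,t} is {s^3 + 25*s^2/2 - 51*s*t/2 + 13*t^2, s^2*t + 21*s^2/2 - 43*s*t/2 + 11*t^2, 17*s^2/2 + s*t^2 - 35*s*t/2 + 9*t^2, 13*s^2/2 - 27*s*t/2 + t^3 + 7*t^2}; counting standard monomials gives mu = 6. Corank 2; j^3 = -(s - 2*t)*(s - t)^2 has shape L^2 M (L != M), so D-series; mu = 6 gives D_6.

D_{6}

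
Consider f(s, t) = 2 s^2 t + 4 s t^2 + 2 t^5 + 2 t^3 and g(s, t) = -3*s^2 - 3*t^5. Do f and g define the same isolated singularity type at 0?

No.

The Hessian of f at 0 has rank 0. Corank 2; j^3 = 2*t*(s + t)^2 has shape L^2 M (L != M), so D-series; mu = 6 gives D_6. The Hessian of g at 0 has rank 1. Corank 1: A-series; mu = 4 gives A_4. f is D_6 but g is A_4, hence not right-equivalent.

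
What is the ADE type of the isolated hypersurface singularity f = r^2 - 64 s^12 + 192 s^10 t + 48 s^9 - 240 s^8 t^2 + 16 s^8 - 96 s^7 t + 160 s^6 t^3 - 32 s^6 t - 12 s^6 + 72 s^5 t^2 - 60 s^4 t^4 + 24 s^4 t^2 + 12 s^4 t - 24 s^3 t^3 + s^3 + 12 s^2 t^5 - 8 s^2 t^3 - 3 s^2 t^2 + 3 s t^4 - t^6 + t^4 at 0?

The Hessian of f at 0 has rank 1. Corank 2; j^3 = s^3 is a perfect cube, so E-series; the 4-jet and mu = 6 give E_6.

E_6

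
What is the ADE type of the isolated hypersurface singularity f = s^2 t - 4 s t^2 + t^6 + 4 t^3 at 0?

The Hessian of f at 0 has rank 0. Corank 2; j^3 = t*(s - 2*t)^2 has shape L^2 M (L != M), so D-series; mu = 7 gives D_7.

D_{7}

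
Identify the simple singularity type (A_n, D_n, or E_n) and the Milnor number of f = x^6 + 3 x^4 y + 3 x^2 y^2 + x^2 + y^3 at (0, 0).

The Hessian of f at 0 has rank 1. Corank 1: A-series; mu = 2 gives A_2.

Type A_{2}, Milnor number mu = 2.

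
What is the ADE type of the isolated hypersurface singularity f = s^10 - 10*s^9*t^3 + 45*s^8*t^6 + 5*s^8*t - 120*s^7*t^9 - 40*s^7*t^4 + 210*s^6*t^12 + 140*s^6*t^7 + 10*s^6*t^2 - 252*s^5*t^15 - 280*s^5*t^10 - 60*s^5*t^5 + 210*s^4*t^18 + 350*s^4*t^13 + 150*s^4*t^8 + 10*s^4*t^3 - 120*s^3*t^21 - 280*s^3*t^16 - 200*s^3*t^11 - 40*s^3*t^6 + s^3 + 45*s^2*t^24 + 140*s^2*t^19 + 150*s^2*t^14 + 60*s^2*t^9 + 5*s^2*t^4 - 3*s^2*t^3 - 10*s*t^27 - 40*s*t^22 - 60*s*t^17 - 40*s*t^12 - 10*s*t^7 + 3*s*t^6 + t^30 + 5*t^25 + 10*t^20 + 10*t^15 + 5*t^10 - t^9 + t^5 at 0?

The Hessian of f at 0 is [[0, 0], [0, 0]] with rank 0, so corank 2. A Groebner basis of the Jacobian ideal J(f) in C{s,t} is {-s^2/2 + s*t^3, t^4, s^3, s^2*t}; counting standard monomials gives mu = 8. Corank 2; j^3 = s^3 is a perfect cube, so E-series; the 5-jet and mu = 8 give E_8.

E_8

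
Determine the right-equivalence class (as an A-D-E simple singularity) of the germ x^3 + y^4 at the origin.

The Hessian of f at 0 is [[0, 0], [0, 0]] with rank 0, so corank 2. A Groebner basis of the Jacobian ideal J(f) in C{x,y} is {y^3, x^2}; counting standard monomials gives mu = 6. Corank 2; j^3 = x^3 is a perfect cube, so E-series; the 4-jet and mu = 6 give E_6.

E6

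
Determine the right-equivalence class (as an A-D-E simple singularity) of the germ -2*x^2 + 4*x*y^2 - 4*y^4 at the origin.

A_3

The Hessian of f at 0 has rank 1. Corank 1: A-series; mu = 3 gives A_3.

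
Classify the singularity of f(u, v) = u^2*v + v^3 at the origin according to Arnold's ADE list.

D_4

The Hessian of f at 0 has rank 0. Corank 2; j^3 = v*(u^2 + v^2) splits into three distinct lines over C (the quadratic factor has nonzero discriminant), so D_4.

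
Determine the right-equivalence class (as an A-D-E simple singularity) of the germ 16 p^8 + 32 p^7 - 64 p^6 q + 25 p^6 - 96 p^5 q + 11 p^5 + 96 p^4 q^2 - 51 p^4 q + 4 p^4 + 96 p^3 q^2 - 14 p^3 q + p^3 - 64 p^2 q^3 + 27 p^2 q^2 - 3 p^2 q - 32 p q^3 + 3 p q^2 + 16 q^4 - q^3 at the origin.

E_6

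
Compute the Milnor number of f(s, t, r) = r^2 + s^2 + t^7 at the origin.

6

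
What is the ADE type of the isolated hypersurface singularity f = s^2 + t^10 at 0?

The Hessian of f at 0 has rank 1. Corank 1: A-series; mu = 9 gives A_9.

A_{9}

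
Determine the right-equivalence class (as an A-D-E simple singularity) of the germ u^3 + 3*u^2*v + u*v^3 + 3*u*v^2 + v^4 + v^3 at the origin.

E_7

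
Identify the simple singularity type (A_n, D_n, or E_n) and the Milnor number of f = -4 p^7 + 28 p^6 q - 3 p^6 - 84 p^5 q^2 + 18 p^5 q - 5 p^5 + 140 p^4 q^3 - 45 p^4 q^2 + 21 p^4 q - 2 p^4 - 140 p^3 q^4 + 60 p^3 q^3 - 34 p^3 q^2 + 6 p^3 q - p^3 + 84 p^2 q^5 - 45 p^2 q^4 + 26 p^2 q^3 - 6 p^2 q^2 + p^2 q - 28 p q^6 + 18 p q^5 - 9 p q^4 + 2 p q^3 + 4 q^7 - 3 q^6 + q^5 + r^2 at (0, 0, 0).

Type D7, Milnor number mu = 7.

The Hessian of f at 0 has rank 1. Corank 2; j^3 = -p^2*(p - q) has shape L^2 M (L != M), so D-series; mu = 7 gives D_7.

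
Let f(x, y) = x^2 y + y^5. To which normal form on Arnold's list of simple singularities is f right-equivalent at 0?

The Hessian of f at 0 has rank 0. Corank 2; j^3 = x^2*y has shape L^2 M (L != M), so D-series; mu = 6 gives D_6.

D_6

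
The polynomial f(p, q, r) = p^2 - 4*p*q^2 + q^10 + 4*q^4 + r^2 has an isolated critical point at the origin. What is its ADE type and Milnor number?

The Hessian of f at 0 has rank 2. Corank 1: A-series; mu = 9 gives A_9.

Type A_{9}, Milnor number mu = 9.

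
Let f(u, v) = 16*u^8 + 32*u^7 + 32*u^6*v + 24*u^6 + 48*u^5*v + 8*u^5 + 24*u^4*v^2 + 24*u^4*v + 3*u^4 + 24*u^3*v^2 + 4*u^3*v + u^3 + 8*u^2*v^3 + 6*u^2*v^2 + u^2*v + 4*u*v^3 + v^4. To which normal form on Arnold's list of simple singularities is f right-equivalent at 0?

D_{5}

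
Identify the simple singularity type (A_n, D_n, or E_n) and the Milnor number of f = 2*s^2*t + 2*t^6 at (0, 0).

The Hessian of f at 0 has rank 0. Corank 2; j^3 = 2*s^2*t has shape L^2 M (L != M), so D-series; mu = 7 gives D_7.

Type D7, Milnor number mu = 7.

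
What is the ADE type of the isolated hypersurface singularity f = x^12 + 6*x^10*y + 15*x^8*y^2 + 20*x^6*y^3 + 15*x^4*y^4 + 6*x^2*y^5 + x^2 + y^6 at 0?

A_{5}

The Hessian of f at 0 is [[2, 0], [0, 0]] with rank 1, so corank 1. A Groebner basis of the Jacobian ideal J(f) in C{x,y} is {y^5, x}; counting standard monomials gives mu = 5. Corank 1: A-series; mu = 5 gives A_5.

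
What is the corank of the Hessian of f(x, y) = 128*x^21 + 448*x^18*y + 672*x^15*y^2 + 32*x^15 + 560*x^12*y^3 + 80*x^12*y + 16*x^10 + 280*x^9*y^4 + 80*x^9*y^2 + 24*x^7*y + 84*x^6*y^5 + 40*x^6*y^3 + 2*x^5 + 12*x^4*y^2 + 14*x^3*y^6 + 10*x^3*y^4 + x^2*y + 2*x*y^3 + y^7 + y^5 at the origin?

2

Hessian at 0 has rank 0.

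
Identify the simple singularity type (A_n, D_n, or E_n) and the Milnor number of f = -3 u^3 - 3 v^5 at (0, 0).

The Hessian of f at 0 has rank 0. Corank 2; j^3 = -3*u^3 is a perfect cube, so E-series; the 5-jet and mu = 8 give E_8.

Type E_8, Milnor number mu = 8.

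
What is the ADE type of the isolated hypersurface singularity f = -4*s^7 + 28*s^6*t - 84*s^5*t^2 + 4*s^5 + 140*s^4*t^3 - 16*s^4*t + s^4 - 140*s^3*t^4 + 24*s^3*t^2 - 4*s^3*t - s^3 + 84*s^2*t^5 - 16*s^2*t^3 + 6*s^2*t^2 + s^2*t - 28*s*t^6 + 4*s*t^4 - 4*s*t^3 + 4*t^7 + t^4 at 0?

The Hessian of f at 0 is [[0, 0], [0, 0]] with rank 0, so corank 2. A Groebner basis of the Jacobian ideal J(f) in C{s,t} is {s*t^2, s*t/4 + t^3, s^2 - s*t}; counting standard monomials gives mu = 5. Corank 2; j^3 = -s^2*(s - t) has shape L^2 M (L != M), so D-series; mu = 5 gives D_5.

D_5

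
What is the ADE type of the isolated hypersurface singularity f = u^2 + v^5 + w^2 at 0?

The Hessian of f at 0 is [[2, 0, 0], [0, 0, 0], [0, 0, 2]] with rank 2, so corank 1. A Groebner basis of the Jacobian ideal J(f) in C{u,v,w} is {v^4, u, w}; counting standard monomials gives mu = 4. Corank 1: A-series; mu = 4 gives A_4.

A_4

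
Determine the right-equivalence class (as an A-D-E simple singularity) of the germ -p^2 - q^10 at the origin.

A_{9}

The Hessian of f at 0 is [[-2, 0], [0, 0]] with rank 1, so corank 1. A Groebner basis of the Jacobian ideal J(f) in C{p,q} is {q^9, p}; counting standard monomials gives mu = 9. Corank 1: A-series; mu = 9 gives A_9.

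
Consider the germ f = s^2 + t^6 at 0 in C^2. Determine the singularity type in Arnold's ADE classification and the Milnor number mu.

The Hessian of f at 0 is [[2, 0], [0, 0]] with rank 1, so corank 1. A Groebner basis of the Jacobian ideal J(f) in C{s,t} is {t^5, s}; counting standard monomials gives mu = 5. Corank 1: A-series; mu = 5 gives A_5.

Type A_5, Milnor number mu = 5.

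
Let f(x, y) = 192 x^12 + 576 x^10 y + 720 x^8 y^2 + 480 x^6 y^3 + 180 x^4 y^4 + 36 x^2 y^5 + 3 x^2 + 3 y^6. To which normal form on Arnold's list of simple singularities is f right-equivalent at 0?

The Hessian of f at 0 has rank 1. Corank 1: A-series; mu = 5 gives A_5.

A5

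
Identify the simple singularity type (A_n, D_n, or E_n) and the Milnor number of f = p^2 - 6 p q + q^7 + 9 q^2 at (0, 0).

The Hessian of f at 0 has rank 1. Corank 1: A-series; mu = 6 gives A_6.

Type A_{6}, Milnor number mu = 6.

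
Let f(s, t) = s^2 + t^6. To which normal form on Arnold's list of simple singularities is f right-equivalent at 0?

A_5

The Hessian of f at 0 has rank 1. Corank 1: A-series; mu = 5 gives A_5.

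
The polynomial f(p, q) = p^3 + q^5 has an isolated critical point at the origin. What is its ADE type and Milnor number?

Type E8, Milnor number mu = 8.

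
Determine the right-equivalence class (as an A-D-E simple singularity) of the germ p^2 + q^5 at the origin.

A_4

The Hessian of f at 0 is [[2, 0], [0, 0]] with rank 1, so corank 1. A Groebner basis of the Jacobian ideal J(f) in C{p,q} is {q^4, p}; counting standard monomials gives mu = 4. Corank 1: A-series; mu = 4 gives A_4.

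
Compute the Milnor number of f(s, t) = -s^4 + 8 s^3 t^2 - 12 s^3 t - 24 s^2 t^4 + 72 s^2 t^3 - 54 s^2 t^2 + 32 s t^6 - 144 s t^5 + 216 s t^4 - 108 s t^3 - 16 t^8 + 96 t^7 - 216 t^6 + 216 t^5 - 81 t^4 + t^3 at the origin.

6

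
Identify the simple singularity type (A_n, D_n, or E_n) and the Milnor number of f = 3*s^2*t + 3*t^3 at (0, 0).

The Hessian of f at 0 has rank 0. Corank 2; j^3 = 3*t*(s^2 + t^2) splits into three distinct lines over C (the quadratic factor has nonzero discriminant), so D_4.

Type D_4, Milnor number mu = 4.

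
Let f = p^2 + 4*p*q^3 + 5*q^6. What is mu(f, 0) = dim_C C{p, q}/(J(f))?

5

The Hessian of f at 0 has rank 1. Corank 1: A-series; mu = 5 gives A_5.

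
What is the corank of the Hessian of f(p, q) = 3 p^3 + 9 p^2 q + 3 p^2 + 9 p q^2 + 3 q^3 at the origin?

1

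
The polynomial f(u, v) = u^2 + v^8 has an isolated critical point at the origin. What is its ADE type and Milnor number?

Type A_7, Milnor number mu = 7.

The Hessian of f at 0 is [[2, 0], [0, 0]] with rank 1, so corank 1. A Groebner basis of the Jacobian ideal J(f) in C{u,v} is {v^7, u}; counting standard monomials gives mu = 7. Corank 1: A-series; mu = 7 gives A_7.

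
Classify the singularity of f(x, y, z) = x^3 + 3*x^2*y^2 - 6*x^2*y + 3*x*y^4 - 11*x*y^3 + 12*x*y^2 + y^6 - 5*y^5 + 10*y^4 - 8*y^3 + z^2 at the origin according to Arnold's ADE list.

E_{7}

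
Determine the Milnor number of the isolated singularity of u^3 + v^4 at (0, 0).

The Hessian of f at 0 is [[0, 0], [0, 0]] with rank 0, so corank 2. A Groebner basis of the Jacobian ideal J(f) in C{u,v} is {v^3, u^2}; counting standard monomials gives mu = 6. Corank 2; j^3 = u^3 is a perfect cube, so E-series; the 4-jet and mu = 6 give E_6.

6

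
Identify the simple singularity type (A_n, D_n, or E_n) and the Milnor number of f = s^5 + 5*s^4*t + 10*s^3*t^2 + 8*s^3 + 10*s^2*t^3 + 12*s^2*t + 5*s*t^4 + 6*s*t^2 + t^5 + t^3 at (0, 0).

The Hessian of f at 0 has rank 0. Corank 2; j^3 = (2*s + t)^3 is a perfect cube, so E-series; the 5-jet and mu = 8 give E_8.

Type E_8, Milnor number mu = 8.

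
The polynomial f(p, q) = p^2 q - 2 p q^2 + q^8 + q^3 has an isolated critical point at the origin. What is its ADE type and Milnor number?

The Hessian of f at 0 has rank 0. Corank 2; j^3 = q*(p - q)^2 has shape L^2 M (L != M), so D-series; mu = 9 gives D_9.

Type D9, Milnor number mu = 9.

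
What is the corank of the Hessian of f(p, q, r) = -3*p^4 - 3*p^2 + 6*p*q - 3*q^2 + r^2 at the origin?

1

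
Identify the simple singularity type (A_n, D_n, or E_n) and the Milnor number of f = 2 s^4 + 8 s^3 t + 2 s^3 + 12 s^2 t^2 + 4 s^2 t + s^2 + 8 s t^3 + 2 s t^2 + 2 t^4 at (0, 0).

The Hessian of f at 0 has rank 1. Corank 1: A-series; mu = 3 gives A_3.

Type A3, Milnor number mu = 3.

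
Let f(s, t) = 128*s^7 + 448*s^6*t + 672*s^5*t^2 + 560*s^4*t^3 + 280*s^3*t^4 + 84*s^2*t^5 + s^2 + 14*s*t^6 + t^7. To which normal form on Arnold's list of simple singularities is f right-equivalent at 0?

The Hessian of f at 0 is [[2, 0], [0, 0]] with rank 1, so corank 1. A Groebner basis of the Jacobian ideal J(f) in C{s,t} is {t^6, s}; counting standard monomials gives mu = 6. Corank 1: A-series; mu = 6 gives A_6.

A6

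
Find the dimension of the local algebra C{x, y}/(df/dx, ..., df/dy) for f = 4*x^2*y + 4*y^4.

The Hessian of f at 0 has rank 0. Corank 2; j^3 = 4*x^2*y has shape L^2 M (L != M), so D-series; mu = 5 gives D_5.

5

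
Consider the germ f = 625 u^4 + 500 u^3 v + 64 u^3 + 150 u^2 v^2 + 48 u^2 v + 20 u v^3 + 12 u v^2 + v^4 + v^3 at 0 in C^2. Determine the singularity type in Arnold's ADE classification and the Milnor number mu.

The Hessian of f at 0 is [[0, 0], [0, 0]] with rank 0, so corank 2. A Groebner basis of the Jacobian ideal J(f) in C{u,v} is {v^4, u*v^2 + 7*v^3/30, u^2 + u*v/2 + v^2/16}; counting standard monomials gives mu = 6. Corank 2; j^3 = (4*u + v)^3 is a perfect cube, so E-series; the 4-jet and mu = 6 give E_6.

Type E_{6}, Milnor number mu = 6.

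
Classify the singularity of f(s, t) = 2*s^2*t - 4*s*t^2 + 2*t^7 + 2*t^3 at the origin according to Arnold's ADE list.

D_8

The Hessian of f at 0 has rank 0. Corank 2; j^3 = 2*t*(s - t)^2 has shape L^2 M (L != M), so D-series; mu = 8 gives D_8.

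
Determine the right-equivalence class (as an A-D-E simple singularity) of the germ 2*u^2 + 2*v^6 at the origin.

A_{5}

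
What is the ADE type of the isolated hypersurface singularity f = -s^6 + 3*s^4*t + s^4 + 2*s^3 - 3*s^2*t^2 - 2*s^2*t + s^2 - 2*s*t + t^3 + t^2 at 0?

A2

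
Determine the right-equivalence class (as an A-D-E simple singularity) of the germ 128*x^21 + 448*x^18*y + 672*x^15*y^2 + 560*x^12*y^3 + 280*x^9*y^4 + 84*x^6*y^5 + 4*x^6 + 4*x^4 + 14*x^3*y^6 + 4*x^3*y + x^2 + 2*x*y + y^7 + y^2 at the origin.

The Hessian of f at 0 has rank 1. Corank 1: A-series; mu = 6 gives A_6.

A6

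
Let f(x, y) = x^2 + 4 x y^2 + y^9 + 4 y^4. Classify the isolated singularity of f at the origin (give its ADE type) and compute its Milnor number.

Type A_8, Milnor number mu = 8.

The Hessian of f at 0 has rank 1. Corank 1: A-series; mu = 8 gives A_8.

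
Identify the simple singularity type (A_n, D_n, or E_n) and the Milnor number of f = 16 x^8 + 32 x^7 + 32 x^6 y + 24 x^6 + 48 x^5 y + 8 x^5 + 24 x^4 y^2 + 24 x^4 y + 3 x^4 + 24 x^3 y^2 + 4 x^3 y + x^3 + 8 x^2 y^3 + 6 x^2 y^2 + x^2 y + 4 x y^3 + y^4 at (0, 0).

Type D_5, Milnor number mu = 5.

The Hessian of f at 0 has rank 0. Corank 2; j^3 = x^2*(x + y) has shape L^2 M (L != M), so D-series; mu = 5 gives D_5.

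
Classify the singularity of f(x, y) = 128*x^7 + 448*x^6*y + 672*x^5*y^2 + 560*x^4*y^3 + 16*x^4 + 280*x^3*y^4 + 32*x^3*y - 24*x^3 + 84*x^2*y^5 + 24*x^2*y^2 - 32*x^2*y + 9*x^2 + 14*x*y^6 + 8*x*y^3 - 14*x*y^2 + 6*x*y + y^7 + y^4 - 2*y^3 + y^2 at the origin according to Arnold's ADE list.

A6

The Hessian of f at 0 is [[18, 6], [6, 2]] with rank 1, so corank 1. A Groebner basis of the Jacobian ideal J(f) in C{x,y} is {-567*x*y + 3645*x/4 + y^4 + 6*y^3 - 891*y^2/4 + 1215*y/4, x*y^2 - 6*x*y + 27*x/4 + 4*y^3/9 - 9*y^2/4 + 9*y/4, x^2 + x*y - 3*x/4 + y^2/4 - y/4}; counting standard monomials gives mu = 6. Corank 1: A-series; mu = 6 gives A_6.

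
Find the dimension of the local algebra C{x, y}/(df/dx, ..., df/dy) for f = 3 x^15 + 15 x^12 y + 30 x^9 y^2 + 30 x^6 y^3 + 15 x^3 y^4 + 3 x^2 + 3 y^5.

4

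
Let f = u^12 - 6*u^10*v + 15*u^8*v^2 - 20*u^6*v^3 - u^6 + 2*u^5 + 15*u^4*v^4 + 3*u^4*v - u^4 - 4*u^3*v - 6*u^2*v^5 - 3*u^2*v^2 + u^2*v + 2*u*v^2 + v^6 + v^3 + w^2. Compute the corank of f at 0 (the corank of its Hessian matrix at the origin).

2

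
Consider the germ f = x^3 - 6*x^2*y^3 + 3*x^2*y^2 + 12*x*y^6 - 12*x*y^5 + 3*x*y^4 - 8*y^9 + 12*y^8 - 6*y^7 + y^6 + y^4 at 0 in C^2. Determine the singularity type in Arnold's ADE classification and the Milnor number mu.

Type E6, Milnor number mu = 6.

The Hessian of f at 0 has rank 0. Corank 2; j^3 = x^3 is a perfect cube, so E-series; the 4-jet and mu = 6 give E_6.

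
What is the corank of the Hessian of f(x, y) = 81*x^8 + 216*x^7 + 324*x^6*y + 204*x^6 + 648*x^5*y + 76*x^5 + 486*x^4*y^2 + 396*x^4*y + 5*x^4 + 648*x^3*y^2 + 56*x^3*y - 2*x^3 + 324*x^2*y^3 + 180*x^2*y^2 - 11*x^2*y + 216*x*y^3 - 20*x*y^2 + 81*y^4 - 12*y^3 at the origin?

2

The Hessian at 0 is [[0, 0], [0, 0]] of rank 0; hence corank 2.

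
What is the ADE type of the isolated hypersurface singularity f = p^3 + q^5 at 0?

The Hessian of f at 0 is [[0, 0], [0, 0]] with rank 0, so corank 2. A Groebner basis of the Jacobian ideal J(f) in C{p,q} is {q^4, p^2}; counting standard monomials gives mu = 8. Corank 2; j^3 = p^3 is a perfect cube, so E-series; the 5-jet and mu = 8 give E_8.

E8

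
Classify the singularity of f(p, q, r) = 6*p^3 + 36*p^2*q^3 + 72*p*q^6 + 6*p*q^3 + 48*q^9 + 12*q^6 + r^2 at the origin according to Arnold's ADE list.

The Hessian of f at 0 is [[0, 0, 0], [0, 0, 0], [0, 0, 2]] with rank 1, so corank 2. A Groebner basis of the Jacobian ideal J(f) in C{p,q,r} is {p^3, p*q^2, 3*p^2 + q^3, r}; counting standard monomials gives mu = 7. Corank 2; j^3 = 6*p^3 is a perfect cube, so E-series; the 4-jet and mu = 7 give E_7.

E_{7}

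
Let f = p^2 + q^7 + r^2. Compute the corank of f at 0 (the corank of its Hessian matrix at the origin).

1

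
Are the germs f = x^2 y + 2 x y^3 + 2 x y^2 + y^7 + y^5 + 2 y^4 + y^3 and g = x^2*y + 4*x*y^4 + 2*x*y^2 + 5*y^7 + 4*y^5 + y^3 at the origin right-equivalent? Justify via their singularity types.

Yes.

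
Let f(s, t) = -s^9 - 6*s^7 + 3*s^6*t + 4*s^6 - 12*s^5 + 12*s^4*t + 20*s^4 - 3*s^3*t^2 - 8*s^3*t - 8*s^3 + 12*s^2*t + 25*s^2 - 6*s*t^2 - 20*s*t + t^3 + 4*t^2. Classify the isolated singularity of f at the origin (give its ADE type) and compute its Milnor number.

The Hessian of f at 0 has rank 1. Corank 1: A-series; mu = 2 gives A_2.

Type A_2, Milnor number mu = 2.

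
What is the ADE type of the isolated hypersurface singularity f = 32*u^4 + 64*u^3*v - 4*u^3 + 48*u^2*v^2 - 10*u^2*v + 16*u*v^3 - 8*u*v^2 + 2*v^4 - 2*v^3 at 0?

The Hessian of f at 0 has rank 0. Corank 2; j^3 = -2*(u + v)^2*(2*u + v) has shape L^2 M (L != M), so D-series; mu = 5 gives D_5.

D5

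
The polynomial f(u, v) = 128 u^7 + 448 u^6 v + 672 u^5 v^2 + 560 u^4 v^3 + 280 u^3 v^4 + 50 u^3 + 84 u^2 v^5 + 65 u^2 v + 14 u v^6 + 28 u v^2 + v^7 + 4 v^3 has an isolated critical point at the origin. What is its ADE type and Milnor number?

The Hessian of f at 0 has rank 0. Corank 2; j^3 = (2*u + v)*(5*u + 2*v)^2 has shape L^2 M (L != M), so D-series; mu = 8 gives D_8.

Type D8, Milnor number mu = 8.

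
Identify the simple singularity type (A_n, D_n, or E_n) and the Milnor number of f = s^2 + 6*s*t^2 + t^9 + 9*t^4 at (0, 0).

The Hessian of f at 0 has rank 1. Corank 1: A-series; mu = 8 gives A_8.

Type A_8, Milnor number mu = 8.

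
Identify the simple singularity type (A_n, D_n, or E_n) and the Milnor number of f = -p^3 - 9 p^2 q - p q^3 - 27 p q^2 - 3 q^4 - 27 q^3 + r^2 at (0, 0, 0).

The Hessian of f at 0 has rank 1. Corank 2; j^3 = -(p + 3*q)^3 is a perfect cube, so E-series; the 4-jet and mu = 7 give E_7.

Type E_{7}, Milnor number mu = 7.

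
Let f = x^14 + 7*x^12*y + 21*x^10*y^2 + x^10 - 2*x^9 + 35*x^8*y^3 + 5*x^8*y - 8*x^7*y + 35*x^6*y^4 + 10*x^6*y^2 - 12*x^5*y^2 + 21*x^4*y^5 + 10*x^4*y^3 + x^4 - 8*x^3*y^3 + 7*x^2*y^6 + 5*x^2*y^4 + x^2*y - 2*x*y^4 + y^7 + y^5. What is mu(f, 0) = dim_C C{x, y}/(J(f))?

6

The Hessian of f at 0 is [[0, 0], [0, 0]] with rank 0, so corank 2. A Groebner basis of the Jacobian ideal J(f) in C{x,y} is {-x*y + y^4, x*y^2, x^2 + 5*x*y}; counting standard monomials gives mu = 6. Corank 2; j^3 = x^2*y has shape L^2 M (L != M), so D-series; mu = 6 gives D_6.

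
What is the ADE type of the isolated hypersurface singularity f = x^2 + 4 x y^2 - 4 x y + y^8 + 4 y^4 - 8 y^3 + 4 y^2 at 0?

The Hessian of f at 0 has rank 1. Corank 1: A-series; mu = 7 gives A_7.

A7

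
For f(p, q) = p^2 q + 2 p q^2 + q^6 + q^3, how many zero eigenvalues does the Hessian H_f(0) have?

2

The Hessian at 0 is [[0, 0], [0, 0]] of rank 0; hence corank 2.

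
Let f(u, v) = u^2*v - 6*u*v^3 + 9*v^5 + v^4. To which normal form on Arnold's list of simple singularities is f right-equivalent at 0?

D_{5}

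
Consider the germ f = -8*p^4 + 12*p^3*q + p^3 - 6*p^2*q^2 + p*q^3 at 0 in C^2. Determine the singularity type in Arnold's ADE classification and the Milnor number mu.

Type E_{7}, Milnor number mu = 7.

The Hessian of f at 0 is [[0, 0], [0, 0]] with rank 0, so corank 2. A Groebner basis of the Jacobian ideal J(f) in C{p,q} is {3*p^2/4 + q^4 + q^3/4, p^3, p^2*q - p^2/4 - q^3/12, -p^2 + p*q^2 - q^3/3}; counting standard monomials gives mu = 7. Corank 2; j^3 = p^3 is a perfect cube, so E-series; the 4-jet and mu = 7 give E_7.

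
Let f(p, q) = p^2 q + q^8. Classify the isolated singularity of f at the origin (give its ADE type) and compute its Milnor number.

Type D9, Milnor number mu = 9.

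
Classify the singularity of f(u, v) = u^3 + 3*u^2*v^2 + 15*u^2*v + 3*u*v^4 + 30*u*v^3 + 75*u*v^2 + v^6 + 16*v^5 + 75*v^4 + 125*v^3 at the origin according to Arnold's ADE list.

The Hessian of f at 0 has rank 0. Corank 2; j^3 = (u + 5*v)^3 is a perfect cube, so E-series; the 5-jet and mu = 8 give E_8.

E_{8}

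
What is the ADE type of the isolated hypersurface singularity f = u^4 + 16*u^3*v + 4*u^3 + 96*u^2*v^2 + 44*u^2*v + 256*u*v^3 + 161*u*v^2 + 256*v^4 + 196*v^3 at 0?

D_{5}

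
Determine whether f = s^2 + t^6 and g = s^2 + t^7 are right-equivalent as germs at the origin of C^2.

The Hessian of f at 0 has rank 1. Corank 1: A-series; mu = 5 gives A_5. The Hessian of g at 0 has rank 1. Corank 1: A-series; mu = 6 gives A_6. f is A_5 but g is A_6, hence not right-equivalent.

No.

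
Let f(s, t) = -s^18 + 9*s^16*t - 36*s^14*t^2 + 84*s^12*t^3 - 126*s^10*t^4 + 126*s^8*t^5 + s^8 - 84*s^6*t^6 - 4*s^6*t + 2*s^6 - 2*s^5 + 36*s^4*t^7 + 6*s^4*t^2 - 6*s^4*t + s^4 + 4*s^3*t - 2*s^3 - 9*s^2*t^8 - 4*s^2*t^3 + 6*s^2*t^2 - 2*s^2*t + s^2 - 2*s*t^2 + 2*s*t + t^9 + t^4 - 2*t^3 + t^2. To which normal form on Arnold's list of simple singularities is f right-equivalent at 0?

A8

The Hessian of f at 0 has rank 1. Corank 1: A-series; mu = 8 gives A_8.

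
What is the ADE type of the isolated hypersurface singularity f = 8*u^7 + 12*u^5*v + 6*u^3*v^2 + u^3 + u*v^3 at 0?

E7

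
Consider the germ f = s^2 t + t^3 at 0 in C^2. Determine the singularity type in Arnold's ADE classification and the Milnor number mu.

Type D4, Milnor number mu = 4.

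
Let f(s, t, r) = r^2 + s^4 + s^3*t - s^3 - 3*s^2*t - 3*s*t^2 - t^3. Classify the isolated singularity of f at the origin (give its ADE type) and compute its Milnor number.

The Hessian of f at 0 is [[0, 0, 0], [0, 0, 0], [0, 0, 2]] with rank 1, so corank 2. A Groebner basis of the Jacobian ideal J(f) in C{s,t,r} is {3*s^2 + 6*s*t + t^4 + t^3 + 3*t^2, s^3 - 3*s^2 - 6*s*t - 3*t^2, s^2*t + 3*s^2 + 6*s*t + 3*t^2, -2*s^2 + s*t^2 - 4*s*t + t^3/3 - 2*t^2, r}; counting standard monomials gives mu = 7. Corank 2; j^3 = -(s + t)^3 is a perfect cube, so E-series; the 4-jet and mu = 7 give E_7.

Type E7, Milnor number mu = 7.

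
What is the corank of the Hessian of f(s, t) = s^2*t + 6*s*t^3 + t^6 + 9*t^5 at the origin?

Hessian at 0 has rank 0.

2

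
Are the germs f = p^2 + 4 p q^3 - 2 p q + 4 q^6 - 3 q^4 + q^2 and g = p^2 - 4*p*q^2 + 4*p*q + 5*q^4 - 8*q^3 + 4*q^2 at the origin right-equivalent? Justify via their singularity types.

Yes.

The Hessian of f at 0 has rank 1. Corank 1: A-series; mu = 3 gives A_3. The Hessian of g at 0 has rank 1. Corank 1: A-series; mu = 3 gives A_3. Both have type A_3, hence right-equivalent.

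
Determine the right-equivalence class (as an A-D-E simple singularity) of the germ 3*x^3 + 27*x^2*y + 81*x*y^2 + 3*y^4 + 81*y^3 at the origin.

E_{6}

The Hessian of f at 0 has rank 0. Corank 2; j^3 = 3*(x + 3*y)^3 is a perfect cube, so E-series; the 4-jet and mu = 6 give E_6.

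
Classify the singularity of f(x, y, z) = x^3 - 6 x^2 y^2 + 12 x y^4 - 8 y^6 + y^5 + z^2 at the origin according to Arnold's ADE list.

The Hessian of f at 0 is [[0, 0, 0], [0, 0, 0], [0, 0, 2]] with rank 1, so corank 2. A Groebner basis of the Jacobian ideal J(f) in C{x,y,z} is {y^4, x^3, -x^2/4 + x*y^2, z}; counting standard monomials gives mu = 8. Corank 2; j^3 = x^3 is a perfect cube, so E-series; the 5-jet and mu = 8 give E_8.

E_8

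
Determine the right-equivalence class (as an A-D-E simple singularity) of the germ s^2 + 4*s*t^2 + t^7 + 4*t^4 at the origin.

A6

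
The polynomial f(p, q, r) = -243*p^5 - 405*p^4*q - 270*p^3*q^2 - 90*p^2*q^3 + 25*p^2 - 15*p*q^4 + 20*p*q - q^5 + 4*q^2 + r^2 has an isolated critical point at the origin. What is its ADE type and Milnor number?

Type A_4, Milnor number mu = 4.

The Hessian of f at 0 has rank 2. Corank 1: A-series; mu = 4 gives A_4.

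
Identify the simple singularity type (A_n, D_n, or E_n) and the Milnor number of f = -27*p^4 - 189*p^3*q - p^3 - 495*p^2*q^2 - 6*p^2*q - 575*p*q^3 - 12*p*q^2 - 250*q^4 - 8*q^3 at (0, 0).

The Hessian of f at 0 is [[0, 0], [0, 0]] with rank 0, so corank 2. A Groebner basis of the Jacobian ideal J(f) in C{p,q} is {p^2/3 + 4*p*q/3 + q^4 - q^3/9 + 4*q^2/3, p^3 + 22*p^2/3 + 88*p*q/3 + 50*q^3/9 + 88*q^2/3, p^2*q - 23*p^2/9 - 92*p*q/9 - 85*q^3/27 - 92*q^2/9, 2*p^2/3 + p*q^2 + 8*p*q/3 + 16*q^3/9 + 8*q^2/3}; counting standard monomials gives mu = 7. Corank 2; j^3 = -(p + 2*q)^3 is a perfect cube, so E-series; the 4-jet and mu = 7 give E_7.

Type E7, Milnor number mu = 7.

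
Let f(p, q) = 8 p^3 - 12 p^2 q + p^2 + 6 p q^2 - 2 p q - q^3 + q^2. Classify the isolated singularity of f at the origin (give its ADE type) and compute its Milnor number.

Type A_{2}, Milnor number mu = 2.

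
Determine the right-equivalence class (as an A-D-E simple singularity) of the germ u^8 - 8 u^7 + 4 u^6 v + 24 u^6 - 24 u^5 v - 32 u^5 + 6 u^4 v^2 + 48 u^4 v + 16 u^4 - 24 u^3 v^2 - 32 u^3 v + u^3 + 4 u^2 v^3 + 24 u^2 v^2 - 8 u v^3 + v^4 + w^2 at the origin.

The Hessian of f at 0 is [[0, 0, 0], [0, 0, 0], [0, 0, 2]] with rank 1, so corank 2. A Groebner basis of the Jacobian ideal J(f) in C{u,v,w} is {v^4, u*v^2 - v^3/6, u^2, w}; counting standard monomials gives mu = 6. Corank 2; j^3 = u^3 is a perfect cube, so E-series; the 4-jet and mu = 6 give E_6.

E_{6}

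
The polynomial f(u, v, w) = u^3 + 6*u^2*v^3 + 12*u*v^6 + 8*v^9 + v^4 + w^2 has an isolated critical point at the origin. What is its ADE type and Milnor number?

Type E6, Milnor number mu = 6.

The Hessian of f at 0 is [[0, 0, 0], [0, 0, 0], [0, 0, 2]] with rank 1, so corank 2. A Groebner basis of the Jacobian ideal J(f) in C{u,v,w} is {v^3, u^2, w}; counting standard monomials gives mu = 6. Corank 2; j^3 = u^3 is a perfect cube, so E-series; the 4-jet and mu = 6 give E_6.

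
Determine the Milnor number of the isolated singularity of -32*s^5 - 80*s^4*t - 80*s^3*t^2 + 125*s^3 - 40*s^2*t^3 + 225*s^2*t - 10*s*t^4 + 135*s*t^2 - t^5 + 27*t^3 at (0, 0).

The Hessian of f at 0 has rank 0. Corank 2; j^3 = (5*s + 3*t)^3 is a perfect cube, so E-series; the 5-jet and mu = 8 give E_8.

8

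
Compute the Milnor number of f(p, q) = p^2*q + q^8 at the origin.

The Hessian of f at 0 is [[0, 0], [0, 0]] with rank 0, so corank 2. A Groebner basis of the Jacobian ideal J(f) in C{p,q} is {p^2/8 + q^7, p^3, p*q}; counting standard monomials gives mu = 9. Corank 2; j^3 = p^2*q has shape L^2 M (L != M), so D-series; mu = 9 gives D_9.

9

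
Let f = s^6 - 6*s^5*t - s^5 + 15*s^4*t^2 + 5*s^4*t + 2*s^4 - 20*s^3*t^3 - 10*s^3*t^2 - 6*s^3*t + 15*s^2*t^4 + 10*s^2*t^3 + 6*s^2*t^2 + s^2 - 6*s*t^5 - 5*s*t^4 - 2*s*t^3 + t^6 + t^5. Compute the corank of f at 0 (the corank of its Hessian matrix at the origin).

Hessian at 0 has rank 1.

1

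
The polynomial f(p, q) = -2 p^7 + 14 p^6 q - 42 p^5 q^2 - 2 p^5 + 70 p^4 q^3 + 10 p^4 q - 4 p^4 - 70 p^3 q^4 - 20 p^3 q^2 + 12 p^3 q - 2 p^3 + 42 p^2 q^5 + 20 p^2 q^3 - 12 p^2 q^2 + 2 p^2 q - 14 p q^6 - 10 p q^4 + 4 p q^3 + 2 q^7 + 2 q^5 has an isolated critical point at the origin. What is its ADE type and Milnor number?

The Hessian of f at 0 is [[0, 0], [0, 0]] with rank 0, so corank 2. A Groebner basis of the Jacobian ideal J(f) in C{p,q} is {9*p^2/20 + p*q^3 + 13*p*q^2/20 - p*q/10 - q^3/10, 17*p^2/20 + 49*p*q^2/20 - 3*p*q/10 + q^4 - 3*q^3/10, p^3 - p^2/20 + 3*p*q^2/20 - p*q/10 - q^3/10, p^2*q - 7*p^2/20 - 19*p*q^2/20 + 3*p*q/10 + 3*q^3/10}; counting standard monomials gives mu = 8. Corank 2; j^3 = -2*p^2*(p - q) has shape L^2 M (L != M), so D-series; mu = 8 gives D_8.

Type D_{8}, Milnor number mu = 8.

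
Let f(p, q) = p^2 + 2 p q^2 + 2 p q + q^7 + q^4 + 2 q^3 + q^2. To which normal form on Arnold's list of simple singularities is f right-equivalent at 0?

A_6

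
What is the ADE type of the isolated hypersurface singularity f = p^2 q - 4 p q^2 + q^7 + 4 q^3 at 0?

D_8

The Hessian of f at 0 is [[0, 0], [0, 0]] with rank 0, so corank 2. A Groebner basis of the Jacobian ideal J(f) in C{p,q} is {p^2/7 + q^6 - 4*q^2/7, p^3 - 8*q^3, p*q - 2*q^2}; counting standard monomials gives mu = 8. Corank 2; j^3 = q*(p - 2*q)^2 has shape L^2 M (L != M), so D-series; mu = 8 gives D_8.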